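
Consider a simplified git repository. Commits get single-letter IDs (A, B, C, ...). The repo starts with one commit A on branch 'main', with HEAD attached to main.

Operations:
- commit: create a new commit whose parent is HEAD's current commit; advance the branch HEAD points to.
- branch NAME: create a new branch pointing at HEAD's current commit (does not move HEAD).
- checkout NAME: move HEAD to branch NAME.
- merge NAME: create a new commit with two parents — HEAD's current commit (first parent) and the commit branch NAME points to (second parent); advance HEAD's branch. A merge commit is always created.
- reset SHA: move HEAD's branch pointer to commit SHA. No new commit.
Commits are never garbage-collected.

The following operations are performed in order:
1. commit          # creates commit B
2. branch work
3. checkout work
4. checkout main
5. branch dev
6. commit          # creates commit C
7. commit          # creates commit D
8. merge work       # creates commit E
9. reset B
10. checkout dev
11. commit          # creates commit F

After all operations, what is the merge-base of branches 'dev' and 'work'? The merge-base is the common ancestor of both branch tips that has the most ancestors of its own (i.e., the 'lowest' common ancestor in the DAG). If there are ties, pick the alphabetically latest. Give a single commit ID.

After op 1 (commit): HEAD=main@B [main=B]
After op 2 (branch): HEAD=main@B [main=B work=B]
After op 3 (checkout): HEAD=work@B [main=B work=B]
After op 4 (checkout): HEAD=main@B [main=B work=B]
After op 5 (branch): HEAD=main@B [dev=B main=B work=B]
After op 6 (commit): HEAD=main@C [dev=B main=C work=B]
After op 7 (commit): HEAD=main@D [dev=B main=D work=B]
After op 8 (merge): HEAD=main@E [dev=B main=E work=B]
After op 9 (reset): HEAD=main@B [dev=B main=B work=B]
After op 10 (checkout): HEAD=dev@B [dev=B main=B work=B]
After op 11 (commit): HEAD=dev@F [dev=F main=B work=B]
ancestors(dev=F): ['A', 'B', 'F']
ancestors(work=B): ['A', 'B']
common: ['A', 'B']

Answer: B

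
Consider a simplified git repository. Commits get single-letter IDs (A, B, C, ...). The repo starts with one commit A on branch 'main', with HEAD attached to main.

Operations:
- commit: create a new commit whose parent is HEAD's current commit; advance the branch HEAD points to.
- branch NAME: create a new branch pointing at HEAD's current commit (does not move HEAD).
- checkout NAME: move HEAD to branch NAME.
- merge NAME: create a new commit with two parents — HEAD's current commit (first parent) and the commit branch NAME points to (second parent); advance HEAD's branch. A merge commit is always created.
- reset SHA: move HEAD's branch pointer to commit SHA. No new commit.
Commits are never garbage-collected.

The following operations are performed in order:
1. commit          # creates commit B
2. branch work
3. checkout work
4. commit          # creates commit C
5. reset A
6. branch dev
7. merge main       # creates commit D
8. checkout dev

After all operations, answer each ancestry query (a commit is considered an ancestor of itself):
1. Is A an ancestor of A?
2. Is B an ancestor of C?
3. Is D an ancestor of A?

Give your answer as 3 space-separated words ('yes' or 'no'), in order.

After op 1 (commit): HEAD=main@B [main=B]
After op 2 (branch): HEAD=main@B [main=B work=B]
After op 3 (checkout): HEAD=work@B [main=B work=B]
After op 4 (commit): HEAD=work@C [main=B work=C]
After op 5 (reset): HEAD=work@A [main=B work=A]
After op 6 (branch): HEAD=work@A [dev=A main=B work=A]
After op 7 (merge): HEAD=work@D [dev=A main=B work=D]
After op 8 (checkout): HEAD=dev@A [dev=A main=B work=D]
ancestors(A) = {A}; A in? yes
ancestors(C) = {A,B,C}; B in? yes
ancestors(A) = {A}; D in? no

Answer: yes yes no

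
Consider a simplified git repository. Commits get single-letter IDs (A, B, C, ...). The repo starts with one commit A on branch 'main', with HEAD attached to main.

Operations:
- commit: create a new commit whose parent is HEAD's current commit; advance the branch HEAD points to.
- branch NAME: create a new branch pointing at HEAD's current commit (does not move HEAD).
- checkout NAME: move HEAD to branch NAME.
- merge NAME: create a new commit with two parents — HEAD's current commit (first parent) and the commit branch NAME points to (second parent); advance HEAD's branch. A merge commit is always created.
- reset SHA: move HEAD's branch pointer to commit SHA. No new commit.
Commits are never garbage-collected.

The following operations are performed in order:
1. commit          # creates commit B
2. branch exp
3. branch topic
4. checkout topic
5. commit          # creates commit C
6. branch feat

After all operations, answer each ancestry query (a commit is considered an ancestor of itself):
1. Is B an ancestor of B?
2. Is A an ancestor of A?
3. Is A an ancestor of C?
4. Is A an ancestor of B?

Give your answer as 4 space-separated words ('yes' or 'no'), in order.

Answer: yes yes yes yes

Derivation:
After op 1 (commit): HEAD=main@B [main=B]
After op 2 (branch): HEAD=main@B [exp=B main=B]
After op 3 (branch): HEAD=main@B [exp=B main=B topic=B]
After op 4 (checkout): HEAD=topic@B [exp=B main=B topic=B]
After op 5 (commit): HEAD=topic@C [exp=B main=B topic=C]
After op 6 (branch): HEAD=topic@C [exp=B feat=C main=B topic=C]
ancestors(B) = {A,B}; B in? yes
ancestors(A) = {A}; A in? yes
ancestors(C) = {A,B,C}; A in? yes
ancestors(B) = {A,B}; A in? yes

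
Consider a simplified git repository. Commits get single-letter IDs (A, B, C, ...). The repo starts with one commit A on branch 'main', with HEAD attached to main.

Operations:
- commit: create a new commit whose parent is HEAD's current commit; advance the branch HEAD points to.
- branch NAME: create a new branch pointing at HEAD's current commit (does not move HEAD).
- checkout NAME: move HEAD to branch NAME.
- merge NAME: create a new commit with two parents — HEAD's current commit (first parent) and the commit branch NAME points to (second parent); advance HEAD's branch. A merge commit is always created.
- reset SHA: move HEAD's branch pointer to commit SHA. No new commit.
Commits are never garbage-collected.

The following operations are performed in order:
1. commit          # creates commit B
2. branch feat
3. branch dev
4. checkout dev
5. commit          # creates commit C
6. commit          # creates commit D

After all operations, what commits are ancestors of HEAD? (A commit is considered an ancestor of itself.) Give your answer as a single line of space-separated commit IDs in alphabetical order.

Answer: A B C D

Derivation:
After op 1 (commit): HEAD=main@B [main=B]
After op 2 (branch): HEAD=main@B [feat=B main=B]
After op 3 (branch): HEAD=main@B [dev=B feat=B main=B]
After op 4 (checkout): HEAD=dev@B [dev=B feat=B main=B]
After op 5 (commit): HEAD=dev@C [dev=C feat=B main=B]
After op 6 (commit): HEAD=dev@D [dev=D feat=B main=B]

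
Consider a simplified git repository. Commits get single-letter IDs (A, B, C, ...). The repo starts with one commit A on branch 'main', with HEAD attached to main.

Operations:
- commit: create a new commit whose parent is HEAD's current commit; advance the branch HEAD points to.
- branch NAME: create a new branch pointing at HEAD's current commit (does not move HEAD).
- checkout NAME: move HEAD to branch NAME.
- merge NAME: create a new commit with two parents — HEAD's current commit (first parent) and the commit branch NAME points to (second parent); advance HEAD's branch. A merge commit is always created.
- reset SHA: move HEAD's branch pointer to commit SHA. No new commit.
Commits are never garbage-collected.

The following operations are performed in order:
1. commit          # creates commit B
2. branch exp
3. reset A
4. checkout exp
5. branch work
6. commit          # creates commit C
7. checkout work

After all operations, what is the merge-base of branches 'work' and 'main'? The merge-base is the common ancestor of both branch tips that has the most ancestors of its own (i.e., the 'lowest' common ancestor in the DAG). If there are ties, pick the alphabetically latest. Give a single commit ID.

Answer: A

Derivation:
After op 1 (commit): HEAD=main@B [main=B]
After op 2 (branch): HEAD=main@B [exp=B main=B]
After op 3 (reset): HEAD=main@A [exp=B main=A]
After op 4 (checkout): HEAD=exp@B [exp=B main=A]
After op 5 (branch): HEAD=exp@B [exp=B main=A work=B]
After op 6 (commit): HEAD=exp@C [exp=C main=A work=B]
After op 7 (checkout): HEAD=work@B [exp=C main=A work=B]
ancestors(work=B): ['A', 'B']
ancestors(main=A): ['A']
common: ['A']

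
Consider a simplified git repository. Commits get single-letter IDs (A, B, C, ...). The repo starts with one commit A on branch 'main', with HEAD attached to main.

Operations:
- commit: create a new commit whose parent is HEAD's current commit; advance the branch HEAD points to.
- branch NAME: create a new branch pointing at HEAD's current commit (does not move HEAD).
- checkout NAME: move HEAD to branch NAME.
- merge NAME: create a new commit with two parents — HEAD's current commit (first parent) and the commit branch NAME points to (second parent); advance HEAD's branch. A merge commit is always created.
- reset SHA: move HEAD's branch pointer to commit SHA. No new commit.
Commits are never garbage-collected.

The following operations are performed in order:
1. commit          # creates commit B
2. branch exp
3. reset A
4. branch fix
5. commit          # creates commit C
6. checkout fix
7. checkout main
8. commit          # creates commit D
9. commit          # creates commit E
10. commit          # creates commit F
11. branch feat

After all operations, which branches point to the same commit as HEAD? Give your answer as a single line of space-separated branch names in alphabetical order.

After op 1 (commit): HEAD=main@B [main=B]
After op 2 (branch): HEAD=main@B [exp=B main=B]
After op 3 (reset): HEAD=main@A [exp=B main=A]
After op 4 (branch): HEAD=main@A [exp=B fix=A main=A]
After op 5 (commit): HEAD=main@C [exp=B fix=A main=C]
After op 6 (checkout): HEAD=fix@A [exp=B fix=A main=C]
After op 7 (checkout): HEAD=main@C [exp=B fix=A main=C]
After op 8 (commit): HEAD=main@D [exp=B fix=A main=D]
After op 9 (commit): HEAD=main@E [exp=B fix=A main=E]
After op 10 (commit): HEAD=main@F [exp=B fix=A main=F]
After op 11 (branch): HEAD=main@F [exp=B feat=F fix=A main=F]

Answer: feat main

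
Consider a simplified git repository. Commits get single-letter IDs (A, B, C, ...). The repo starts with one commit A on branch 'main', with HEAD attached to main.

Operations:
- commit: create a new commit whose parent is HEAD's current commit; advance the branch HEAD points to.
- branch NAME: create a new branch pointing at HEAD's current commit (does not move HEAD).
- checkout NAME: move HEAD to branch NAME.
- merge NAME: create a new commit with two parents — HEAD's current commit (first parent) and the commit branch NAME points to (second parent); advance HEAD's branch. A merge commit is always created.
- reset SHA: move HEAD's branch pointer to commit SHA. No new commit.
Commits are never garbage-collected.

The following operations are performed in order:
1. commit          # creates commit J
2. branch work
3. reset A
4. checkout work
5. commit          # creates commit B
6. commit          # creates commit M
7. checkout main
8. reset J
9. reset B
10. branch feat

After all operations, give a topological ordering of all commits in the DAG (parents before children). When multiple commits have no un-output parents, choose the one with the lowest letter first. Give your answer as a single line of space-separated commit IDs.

After op 1 (commit): HEAD=main@J [main=J]
After op 2 (branch): HEAD=main@J [main=J work=J]
After op 3 (reset): HEAD=main@A [main=A work=J]
After op 4 (checkout): HEAD=work@J [main=A work=J]
After op 5 (commit): HEAD=work@B [main=A work=B]
After op 6 (commit): HEAD=work@M [main=A work=M]
After op 7 (checkout): HEAD=main@A [main=A work=M]
After op 8 (reset): HEAD=main@J [main=J work=M]
After op 9 (reset): HEAD=main@B [main=B work=M]
After op 10 (branch): HEAD=main@B [feat=B main=B work=M]
commit A: parents=[]
commit B: parents=['J']
commit J: parents=['A']
commit M: parents=['B']

Answer: A J B M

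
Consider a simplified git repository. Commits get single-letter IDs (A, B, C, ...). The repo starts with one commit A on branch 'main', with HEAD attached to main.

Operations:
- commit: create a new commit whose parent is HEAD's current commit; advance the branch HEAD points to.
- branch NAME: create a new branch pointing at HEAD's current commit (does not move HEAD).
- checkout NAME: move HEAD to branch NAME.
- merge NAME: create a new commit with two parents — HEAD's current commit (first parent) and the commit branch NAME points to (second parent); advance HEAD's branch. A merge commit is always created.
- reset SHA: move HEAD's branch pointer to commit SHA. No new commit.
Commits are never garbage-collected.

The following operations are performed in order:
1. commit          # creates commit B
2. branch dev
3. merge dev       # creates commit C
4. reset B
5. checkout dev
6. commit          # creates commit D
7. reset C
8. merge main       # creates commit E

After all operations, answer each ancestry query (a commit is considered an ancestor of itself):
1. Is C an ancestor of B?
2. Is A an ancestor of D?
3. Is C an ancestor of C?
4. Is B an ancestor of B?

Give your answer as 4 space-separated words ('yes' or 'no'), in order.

Answer: no yes yes yes

Derivation:
After op 1 (commit): HEAD=main@B [main=B]
After op 2 (branch): HEAD=main@B [dev=B main=B]
After op 3 (merge): HEAD=main@C [dev=B main=C]
After op 4 (reset): HEAD=main@B [dev=B main=B]
After op 5 (checkout): HEAD=dev@B [dev=B main=B]
After op 6 (commit): HEAD=dev@D [dev=D main=B]
After op 7 (reset): HEAD=dev@C [dev=C main=B]
After op 8 (merge): HEAD=dev@E [dev=E main=B]
ancestors(B) = {A,B}; C in? no
ancestors(D) = {A,B,D}; A in? yes
ancestors(C) = {A,B,C}; C in? yes
ancestors(B) = {A,B}; B in? yes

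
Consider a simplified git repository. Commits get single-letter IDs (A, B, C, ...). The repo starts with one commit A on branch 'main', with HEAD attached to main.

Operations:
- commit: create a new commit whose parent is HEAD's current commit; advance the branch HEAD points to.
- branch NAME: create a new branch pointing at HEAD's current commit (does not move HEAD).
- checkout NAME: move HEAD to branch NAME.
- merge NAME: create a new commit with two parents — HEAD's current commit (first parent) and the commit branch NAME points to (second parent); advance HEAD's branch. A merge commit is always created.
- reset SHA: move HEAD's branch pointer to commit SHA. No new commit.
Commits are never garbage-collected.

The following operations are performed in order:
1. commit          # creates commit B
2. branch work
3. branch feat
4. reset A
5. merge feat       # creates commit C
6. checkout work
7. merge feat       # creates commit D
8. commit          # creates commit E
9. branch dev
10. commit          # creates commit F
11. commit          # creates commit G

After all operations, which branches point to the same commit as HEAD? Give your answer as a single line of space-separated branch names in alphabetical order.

After op 1 (commit): HEAD=main@B [main=B]
After op 2 (branch): HEAD=main@B [main=B work=B]
After op 3 (branch): HEAD=main@B [feat=B main=B work=B]
After op 4 (reset): HEAD=main@A [feat=B main=A work=B]
After op 5 (merge): HEAD=main@C [feat=B main=C work=B]
After op 6 (checkout): HEAD=work@B [feat=B main=C work=B]
After op 7 (merge): HEAD=work@D [feat=B main=C work=D]
After op 8 (commit): HEAD=work@E [feat=B main=C work=E]
After op 9 (branch): HEAD=work@E [dev=E feat=B main=C work=E]
After op 10 (commit): HEAD=work@F [dev=E feat=B main=C work=F]
After op 11 (commit): HEAD=work@G [dev=E feat=B main=C work=G]

Answer: work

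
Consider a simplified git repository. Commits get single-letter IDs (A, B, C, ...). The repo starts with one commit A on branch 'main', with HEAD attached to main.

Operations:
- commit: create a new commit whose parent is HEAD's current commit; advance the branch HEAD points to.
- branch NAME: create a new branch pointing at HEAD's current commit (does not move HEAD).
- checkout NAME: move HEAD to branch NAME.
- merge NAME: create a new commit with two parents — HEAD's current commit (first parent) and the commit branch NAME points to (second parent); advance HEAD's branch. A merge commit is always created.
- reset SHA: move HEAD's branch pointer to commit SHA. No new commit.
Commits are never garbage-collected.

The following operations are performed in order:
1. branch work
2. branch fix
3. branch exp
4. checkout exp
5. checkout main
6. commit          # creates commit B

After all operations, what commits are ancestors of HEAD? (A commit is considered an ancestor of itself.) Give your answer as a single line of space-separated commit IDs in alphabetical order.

Answer: A B

Derivation:
After op 1 (branch): HEAD=main@A [main=A work=A]
After op 2 (branch): HEAD=main@A [fix=A main=A work=A]
After op 3 (branch): HEAD=main@A [exp=A fix=A main=A work=A]
After op 4 (checkout): HEAD=exp@A [exp=A fix=A main=A work=A]
After op 5 (checkout): HEAD=main@A [exp=A fix=A main=A work=A]
After op 6 (commit): HEAD=main@B [exp=A fix=A main=B work=A]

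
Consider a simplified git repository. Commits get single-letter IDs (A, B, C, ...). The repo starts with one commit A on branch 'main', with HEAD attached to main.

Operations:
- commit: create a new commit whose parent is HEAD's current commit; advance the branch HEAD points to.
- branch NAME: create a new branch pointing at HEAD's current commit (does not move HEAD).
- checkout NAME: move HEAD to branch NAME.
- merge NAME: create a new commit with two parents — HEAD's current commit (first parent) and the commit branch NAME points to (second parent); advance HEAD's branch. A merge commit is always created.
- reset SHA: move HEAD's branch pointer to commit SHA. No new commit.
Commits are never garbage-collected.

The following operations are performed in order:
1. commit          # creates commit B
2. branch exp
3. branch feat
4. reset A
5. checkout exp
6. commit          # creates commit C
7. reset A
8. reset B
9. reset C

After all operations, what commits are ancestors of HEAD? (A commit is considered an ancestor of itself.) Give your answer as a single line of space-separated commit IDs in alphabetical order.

Answer: A B C

Derivation:
After op 1 (commit): HEAD=main@B [main=B]
After op 2 (branch): HEAD=main@B [exp=B main=B]
After op 3 (branch): HEAD=main@B [exp=B feat=B main=B]
After op 4 (reset): HEAD=main@A [exp=B feat=B main=A]
After op 5 (checkout): HEAD=exp@B [exp=B feat=B main=A]
After op 6 (commit): HEAD=exp@C [exp=C feat=B main=A]
After op 7 (reset): HEAD=exp@A [exp=A feat=B main=A]
After op 8 (reset): HEAD=exp@B [exp=B feat=B main=A]
After op 9 (reset): HEAD=exp@C [exp=C feat=B main=A]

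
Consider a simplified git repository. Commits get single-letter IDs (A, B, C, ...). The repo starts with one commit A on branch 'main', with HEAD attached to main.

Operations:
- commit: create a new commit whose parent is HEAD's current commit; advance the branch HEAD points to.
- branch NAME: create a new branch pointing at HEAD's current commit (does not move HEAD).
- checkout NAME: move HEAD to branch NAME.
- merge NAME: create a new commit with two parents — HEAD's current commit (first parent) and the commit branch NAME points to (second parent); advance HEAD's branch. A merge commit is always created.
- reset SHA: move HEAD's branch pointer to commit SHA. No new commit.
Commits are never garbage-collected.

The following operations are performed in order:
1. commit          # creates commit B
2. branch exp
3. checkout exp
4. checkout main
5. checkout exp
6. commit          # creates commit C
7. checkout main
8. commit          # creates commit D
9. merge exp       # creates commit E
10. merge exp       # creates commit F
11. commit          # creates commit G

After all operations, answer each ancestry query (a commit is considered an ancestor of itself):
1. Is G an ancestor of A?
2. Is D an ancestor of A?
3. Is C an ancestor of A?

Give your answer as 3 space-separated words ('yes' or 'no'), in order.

Answer: no no no

Derivation:
After op 1 (commit): HEAD=main@B [main=B]
After op 2 (branch): HEAD=main@B [exp=B main=B]
After op 3 (checkout): HEAD=exp@B [exp=B main=B]
After op 4 (checkout): HEAD=main@B [exp=B main=B]
After op 5 (checkout): HEAD=exp@B [exp=B main=B]
After op 6 (commit): HEAD=exp@C [exp=C main=B]
After op 7 (checkout): HEAD=main@B [exp=C main=B]
After op 8 (commit): HEAD=main@D [exp=C main=D]
After op 9 (merge): HEAD=main@E [exp=C main=E]
After op 10 (merge): HEAD=main@F [exp=C main=F]
After op 11 (commit): HEAD=main@G [exp=C main=G]
ancestors(A) = {A}; G in? no
ancestors(A) = {A}; D in? no
ancestors(A) = {A}; C in? no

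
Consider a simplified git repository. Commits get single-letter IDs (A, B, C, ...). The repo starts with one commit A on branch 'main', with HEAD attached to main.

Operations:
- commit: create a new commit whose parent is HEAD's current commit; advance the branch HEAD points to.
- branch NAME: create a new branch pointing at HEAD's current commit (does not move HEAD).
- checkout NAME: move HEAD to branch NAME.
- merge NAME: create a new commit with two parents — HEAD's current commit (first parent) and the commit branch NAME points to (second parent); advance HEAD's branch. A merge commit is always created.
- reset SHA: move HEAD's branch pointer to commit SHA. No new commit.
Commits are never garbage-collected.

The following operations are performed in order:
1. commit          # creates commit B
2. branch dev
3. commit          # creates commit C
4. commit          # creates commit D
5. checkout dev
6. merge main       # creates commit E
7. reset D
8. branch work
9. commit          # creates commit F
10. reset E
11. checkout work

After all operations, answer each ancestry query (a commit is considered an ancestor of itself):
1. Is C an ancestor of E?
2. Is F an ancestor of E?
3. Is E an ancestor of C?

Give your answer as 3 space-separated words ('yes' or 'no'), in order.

After op 1 (commit): HEAD=main@B [main=B]
After op 2 (branch): HEAD=main@B [dev=B main=B]
After op 3 (commit): HEAD=main@C [dev=B main=C]
After op 4 (commit): HEAD=main@D [dev=B main=D]
After op 5 (checkout): HEAD=dev@B [dev=B main=D]
After op 6 (merge): HEAD=dev@E [dev=E main=D]
After op 7 (reset): HEAD=dev@D [dev=D main=D]
After op 8 (branch): HEAD=dev@D [dev=D main=D work=D]
After op 9 (commit): HEAD=dev@F [dev=F main=D work=D]
After op 10 (reset): HEAD=dev@E [dev=E main=D work=D]
After op 11 (checkout): HEAD=work@D [dev=E main=D work=D]
ancestors(E) = {A,B,C,D,E}; C in? yes
ancestors(E) = {A,B,C,D,E}; F in? no
ancestors(C) = {A,B,C}; E in? no

Answer: yes no no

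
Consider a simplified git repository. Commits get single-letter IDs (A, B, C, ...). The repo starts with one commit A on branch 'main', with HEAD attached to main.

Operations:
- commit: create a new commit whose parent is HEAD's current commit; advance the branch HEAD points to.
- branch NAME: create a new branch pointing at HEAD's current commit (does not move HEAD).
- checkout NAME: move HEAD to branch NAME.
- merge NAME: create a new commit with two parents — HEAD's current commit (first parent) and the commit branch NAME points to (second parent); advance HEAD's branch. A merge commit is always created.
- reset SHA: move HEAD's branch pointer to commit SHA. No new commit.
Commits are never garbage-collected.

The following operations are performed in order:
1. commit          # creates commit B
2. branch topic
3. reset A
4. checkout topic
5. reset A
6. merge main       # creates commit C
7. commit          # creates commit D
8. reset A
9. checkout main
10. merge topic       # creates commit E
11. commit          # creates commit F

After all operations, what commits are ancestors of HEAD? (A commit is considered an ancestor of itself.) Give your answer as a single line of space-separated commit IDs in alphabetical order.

Answer: A E F

Derivation:
After op 1 (commit): HEAD=main@B [main=B]
After op 2 (branch): HEAD=main@B [main=B topic=B]
After op 3 (reset): HEAD=main@A [main=A topic=B]
After op 4 (checkout): HEAD=topic@B [main=A topic=B]
After op 5 (reset): HEAD=topic@A [main=A topic=A]
After op 6 (merge): HEAD=topic@C [main=A topic=C]
After op 7 (commit): HEAD=topic@D [main=A topic=D]
After op 8 (reset): HEAD=topic@A [main=A topic=A]
After op 9 (checkout): HEAD=main@A [main=A topic=A]
After op 10 (merge): HEAD=main@E [main=E topic=A]
After op 11 (commit): HEAD=main@F [main=F topic=A]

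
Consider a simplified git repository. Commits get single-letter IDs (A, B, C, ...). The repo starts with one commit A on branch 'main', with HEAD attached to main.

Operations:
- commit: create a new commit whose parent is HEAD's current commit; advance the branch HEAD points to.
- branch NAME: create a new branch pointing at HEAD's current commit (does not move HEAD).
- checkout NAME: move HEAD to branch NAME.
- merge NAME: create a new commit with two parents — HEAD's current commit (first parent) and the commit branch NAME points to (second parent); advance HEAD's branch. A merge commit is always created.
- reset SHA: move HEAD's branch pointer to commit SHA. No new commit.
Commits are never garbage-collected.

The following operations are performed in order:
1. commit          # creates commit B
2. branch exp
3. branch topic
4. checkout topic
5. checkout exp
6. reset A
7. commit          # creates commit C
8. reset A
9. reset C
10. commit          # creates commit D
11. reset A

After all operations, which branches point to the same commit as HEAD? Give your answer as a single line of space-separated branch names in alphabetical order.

After op 1 (commit): HEAD=main@B [main=B]
After op 2 (branch): HEAD=main@B [exp=B main=B]
After op 3 (branch): HEAD=main@B [exp=B main=B topic=B]
After op 4 (checkout): HEAD=topic@B [exp=B main=B topic=B]
After op 5 (checkout): HEAD=exp@B [exp=B main=B topic=B]
After op 6 (reset): HEAD=exp@A [exp=A main=B topic=B]
After op 7 (commit): HEAD=exp@C [exp=C main=B topic=B]
After op 8 (reset): HEAD=exp@A [exp=A main=B topic=B]
After op 9 (reset): HEAD=exp@C [exp=C main=B topic=B]
After op 10 (commit): HEAD=exp@D [exp=D main=B topic=B]
After op 11 (reset): HEAD=exp@A [exp=A main=B topic=B]

Answer: exp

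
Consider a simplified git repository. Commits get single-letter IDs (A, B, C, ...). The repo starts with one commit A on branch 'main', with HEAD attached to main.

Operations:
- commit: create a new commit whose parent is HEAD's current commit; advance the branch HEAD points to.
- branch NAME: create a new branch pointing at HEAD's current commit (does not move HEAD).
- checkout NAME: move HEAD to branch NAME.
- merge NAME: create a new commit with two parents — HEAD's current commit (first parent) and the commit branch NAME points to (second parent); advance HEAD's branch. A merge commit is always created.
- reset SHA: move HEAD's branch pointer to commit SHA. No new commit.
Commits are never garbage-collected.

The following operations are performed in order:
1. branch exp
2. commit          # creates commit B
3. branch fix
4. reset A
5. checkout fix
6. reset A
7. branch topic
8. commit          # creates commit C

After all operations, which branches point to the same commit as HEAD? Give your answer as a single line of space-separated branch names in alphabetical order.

Answer: fix

Derivation:
After op 1 (branch): HEAD=main@A [exp=A main=A]
After op 2 (commit): HEAD=main@B [exp=A main=B]
After op 3 (branch): HEAD=main@B [exp=A fix=B main=B]
After op 4 (reset): HEAD=main@A [exp=A fix=B main=A]
After op 5 (checkout): HEAD=fix@B [exp=A fix=B main=A]
After op 6 (reset): HEAD=fix@A [exp=A fix=A main=A]
After op 7 (branch): HEAD=fix@A [exp=A fix=A main=A topic=A]
After op 8 (commit): HEAD=fix@C [exp=A fix=C main=A topic=A]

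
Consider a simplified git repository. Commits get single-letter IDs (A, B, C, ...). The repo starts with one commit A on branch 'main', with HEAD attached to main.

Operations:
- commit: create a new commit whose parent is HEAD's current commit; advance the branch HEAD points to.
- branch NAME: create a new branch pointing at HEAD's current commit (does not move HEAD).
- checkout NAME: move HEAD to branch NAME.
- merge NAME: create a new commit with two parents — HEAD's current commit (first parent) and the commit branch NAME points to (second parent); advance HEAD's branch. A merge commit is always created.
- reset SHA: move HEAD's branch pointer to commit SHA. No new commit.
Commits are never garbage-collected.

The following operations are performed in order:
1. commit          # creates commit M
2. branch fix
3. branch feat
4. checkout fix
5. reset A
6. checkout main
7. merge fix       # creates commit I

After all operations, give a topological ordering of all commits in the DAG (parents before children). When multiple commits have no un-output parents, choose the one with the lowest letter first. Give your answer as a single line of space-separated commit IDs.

After op 1 (commit): HEAD=main@M [main=M]
After op 2 (branch): HEAD=main@M [fix=M main=M]
After op 3 (branch): HEAD=main@M [feat=M fix=M main=M]
After op 4 (checkout): HEAD=fix@M [feat=M fix=M main=M]
After op 5 (reset): HEAD=fix@A [feat=M fix=A main=M]
After op 6 (checkout): HEAD=main@M [feat=M fix=A main=M]
After op 7 (merge): HEAD=main@I [feat=M fix=A main=I]
commit A: parents=[]
commit I: parents=['M', 'A']
commit M: parents=['A']

Answer: A M I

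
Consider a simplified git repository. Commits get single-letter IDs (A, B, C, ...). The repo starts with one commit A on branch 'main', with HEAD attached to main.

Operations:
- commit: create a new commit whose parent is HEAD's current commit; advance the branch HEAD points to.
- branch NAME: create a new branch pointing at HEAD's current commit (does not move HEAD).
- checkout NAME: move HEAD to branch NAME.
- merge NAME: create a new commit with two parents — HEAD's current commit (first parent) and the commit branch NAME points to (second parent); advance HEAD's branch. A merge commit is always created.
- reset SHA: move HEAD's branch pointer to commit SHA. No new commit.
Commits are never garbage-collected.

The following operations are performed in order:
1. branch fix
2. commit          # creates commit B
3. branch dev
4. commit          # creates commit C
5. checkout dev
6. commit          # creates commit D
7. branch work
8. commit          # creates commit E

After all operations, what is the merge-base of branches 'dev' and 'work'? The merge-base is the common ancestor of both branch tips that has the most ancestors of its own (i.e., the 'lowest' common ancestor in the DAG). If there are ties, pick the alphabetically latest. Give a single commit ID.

Answer: D

Derivation:
After op 1 (branch): HEAD=main@A [fix=A main=A]
After op 2 (commit): HEAD=main@B [fix=A main=B]
After op 3 (branch): HEAD=main@B [dev=B fix=A main=B]
After op 4 (commit): HEAD=main@C [dev=B fix=A main=C]
After op 5 (checkout): HEAD=dev@B [dev=B fix=A main=C]
After op 6 (commit): HEAD=dev@D [dev=D fix=A main=C]
After op 7 (branch): HEAD=dev@D [dev=D fix=A main=C work=D]
After op 8 (commit): HEAD=dev@E [dev=E fix=A main=C work=D]
ancestors(dev=E): ['A', 'B', 'D', 'E']
ancestors(work=D): ['A', 'B', 'D']
common: ['A', 'B', 'D']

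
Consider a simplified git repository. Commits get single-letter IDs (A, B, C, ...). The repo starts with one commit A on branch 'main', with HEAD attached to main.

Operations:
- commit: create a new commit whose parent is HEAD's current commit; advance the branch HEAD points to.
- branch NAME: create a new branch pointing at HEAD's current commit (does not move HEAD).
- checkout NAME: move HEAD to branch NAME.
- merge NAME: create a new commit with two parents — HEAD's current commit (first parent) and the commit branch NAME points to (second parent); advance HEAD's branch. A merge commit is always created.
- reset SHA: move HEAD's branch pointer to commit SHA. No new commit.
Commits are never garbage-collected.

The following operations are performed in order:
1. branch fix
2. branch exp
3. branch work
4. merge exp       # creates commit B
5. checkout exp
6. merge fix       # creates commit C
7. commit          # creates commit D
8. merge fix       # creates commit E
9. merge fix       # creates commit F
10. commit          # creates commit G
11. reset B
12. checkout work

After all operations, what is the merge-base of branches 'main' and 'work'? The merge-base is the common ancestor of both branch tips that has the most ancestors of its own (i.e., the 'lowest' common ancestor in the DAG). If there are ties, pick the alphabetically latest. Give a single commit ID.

After op 1 (branch): HEAD=main@A [fix=A main=A]
After op 2 (branch): HEAD=main@A [exp=A fix=A main=A]
After op 3 (branch): HEAD=main@A [exp=A fix=A main=A work=A]
After op 4 (merge): HEAD=main@B [exp=A fix=A main=B work=A]
After op 5 (checkout): HEAD=exp@A [exp=A fix=A main=B work=A]
After op 6 (merge): HEAD=exp@C [exp=C fix=A main=B work=A]
After op 7 (commit): HEAD=exp@D [exp=D fix=A main=B work=A]
After op 8 (merge): HEAD=exp@E [exp=E fix=A main=B work=A]
After op 9 (merge): HEAD=exp@F [exp=F fix=A main=B work=A]
After op 10 (commit): HEAD=exp@G [exp=G fix=A main=B work=A]
After op 11 (reset): HEAD=exp@B [exp=B fix=A main=B work=A]
After op 12 (checkout): HEAD=work@A [exp=B fix=A main=B work=A]
ancestors(main=B): ['A', 'B']
ancestors(work=A): ['A']
common: ['A']

Answer: A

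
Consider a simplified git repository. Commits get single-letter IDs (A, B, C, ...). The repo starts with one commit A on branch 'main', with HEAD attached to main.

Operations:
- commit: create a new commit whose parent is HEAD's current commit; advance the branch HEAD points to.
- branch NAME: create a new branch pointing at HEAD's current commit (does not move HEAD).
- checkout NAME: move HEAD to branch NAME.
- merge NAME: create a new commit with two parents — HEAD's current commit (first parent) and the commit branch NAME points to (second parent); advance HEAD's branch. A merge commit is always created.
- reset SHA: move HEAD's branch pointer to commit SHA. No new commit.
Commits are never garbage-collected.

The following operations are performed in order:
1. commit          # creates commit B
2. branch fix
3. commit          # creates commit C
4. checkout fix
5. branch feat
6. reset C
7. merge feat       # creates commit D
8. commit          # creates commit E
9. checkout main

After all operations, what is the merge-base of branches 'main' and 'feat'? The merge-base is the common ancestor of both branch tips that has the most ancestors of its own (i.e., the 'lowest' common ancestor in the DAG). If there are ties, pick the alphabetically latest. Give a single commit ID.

After op 1 (commit): HEAD=main@B [main=B]
After op 2 (branch): HEAD=main@B [fix=B main=B]
After op 3 (commit): HEAD=main@C [fix=B main=C]
After op 4 (checkout): HEAD=fix@B [fix=B main=C]
After op 5 (branch): HEAD=fix@B [feat=B fix=B main=C]
After op 6 (reset): HEAD=fix@C [feat=B fix=C main=C]
After op 7 (merge): HEAD=fix@D [feat=B fix=D main=C]
After op 8 (commit): HEAD=fix@E [feat=B fix=E main=C]
After op 9 (checkout): HEAD=main@C [feat=B fix=E main=C]
ancestors(main=C): ['A', 'B', 'C']
ancestors(feat=B): ['A', 'B']
common: ['A', 'B']

Answer: B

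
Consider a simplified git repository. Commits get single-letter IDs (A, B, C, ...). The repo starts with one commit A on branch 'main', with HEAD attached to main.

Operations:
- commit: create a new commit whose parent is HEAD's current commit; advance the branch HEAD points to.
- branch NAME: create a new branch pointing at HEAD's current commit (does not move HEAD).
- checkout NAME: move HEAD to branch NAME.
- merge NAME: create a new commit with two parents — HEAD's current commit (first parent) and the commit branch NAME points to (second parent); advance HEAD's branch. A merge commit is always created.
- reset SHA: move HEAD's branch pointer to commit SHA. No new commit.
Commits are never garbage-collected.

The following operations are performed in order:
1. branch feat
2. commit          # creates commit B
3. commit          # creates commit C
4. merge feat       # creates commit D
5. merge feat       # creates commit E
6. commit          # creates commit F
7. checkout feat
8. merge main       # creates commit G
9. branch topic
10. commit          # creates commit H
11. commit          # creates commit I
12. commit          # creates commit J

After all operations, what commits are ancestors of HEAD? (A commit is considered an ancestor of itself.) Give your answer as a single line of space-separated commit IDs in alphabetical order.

After op 1 (branch): HEAD=main@A [feat=A main=A]
After op 2 (commit): HEAD=main@B [feat=A main=B]
After op 3 (commit): HEAD=main@C [feat=A main=C]
After op 4 (merge): HEAD=main@D [feat=A main=D]
After op 5 (merge): HEAD=main@E [feat=A main=E]
After op 6 (commit): HEAD=main@F [feat=A main=F]
After op 7 (checkout): HEAD=feat@A [feat=A main=F]
After op 8 (merge): HEAD=feat@G [feat=G main=F]
After op 9 (branch): HEAD=feat@G [feat=G main=F topic=G]
After op 10 (commit): HEAD=feat@H [feat=H main=F topic=G]
After op 11 (commit): HEAD=feat@I [feat=I main=F topic=G]
After op 12 (commit): HEAD=feat@J [feat=J main=F topic=G]

Answer: A B C D E F G H I J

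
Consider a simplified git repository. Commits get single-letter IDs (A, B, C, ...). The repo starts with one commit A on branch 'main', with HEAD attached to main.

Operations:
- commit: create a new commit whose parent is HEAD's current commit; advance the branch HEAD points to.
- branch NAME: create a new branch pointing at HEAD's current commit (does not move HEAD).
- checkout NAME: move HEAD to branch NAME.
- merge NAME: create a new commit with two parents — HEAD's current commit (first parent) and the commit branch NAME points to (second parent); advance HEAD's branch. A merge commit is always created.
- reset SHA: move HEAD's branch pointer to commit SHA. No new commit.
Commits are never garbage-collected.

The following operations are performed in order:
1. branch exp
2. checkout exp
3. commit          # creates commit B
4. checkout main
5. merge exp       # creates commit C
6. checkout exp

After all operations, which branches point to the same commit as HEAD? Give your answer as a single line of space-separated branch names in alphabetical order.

After op 1 (branch): HEAD=main@A [exp=A main=A]
After op 2 (checkout): HEAD=exp@A [exp=A main=A]
After op 3 (commit): HEAD=exp@B [exp=B main=A]
After op 4 (checkout): HEAD=main@A [exp=B main=A]
After op 5 (merge): HEAD=main@C [exp=B main=C]
After op 6 (checkout): HEAD=exp@B [exp=B main=C]

Answer: exp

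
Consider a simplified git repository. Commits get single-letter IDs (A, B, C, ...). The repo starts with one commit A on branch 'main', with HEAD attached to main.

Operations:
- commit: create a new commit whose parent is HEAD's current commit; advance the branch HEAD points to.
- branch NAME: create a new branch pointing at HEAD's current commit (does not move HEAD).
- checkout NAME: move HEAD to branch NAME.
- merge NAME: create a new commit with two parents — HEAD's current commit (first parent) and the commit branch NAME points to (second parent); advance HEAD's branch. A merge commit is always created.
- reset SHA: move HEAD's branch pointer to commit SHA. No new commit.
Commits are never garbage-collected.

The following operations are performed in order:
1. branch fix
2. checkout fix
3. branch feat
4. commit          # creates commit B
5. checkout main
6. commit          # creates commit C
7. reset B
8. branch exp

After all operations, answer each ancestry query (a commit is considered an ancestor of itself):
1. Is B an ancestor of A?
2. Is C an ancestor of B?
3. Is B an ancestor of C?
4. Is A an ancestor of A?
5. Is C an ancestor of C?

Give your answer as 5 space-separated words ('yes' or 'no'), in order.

Answer: no no no yes yes

Derivation:
After op 1 (branch): HEAD=main@A [fix=A main=A]
After op 2 (checkout): HEAD=fix@A [fix=A main=A]
After op 3 (branch): HEAD=fix@A [feat=A fix=A main=A]
After op 4 (commit): HEAD=fix@B [feat=A fix=B main=A]
After op 5 (checkout): HEAD=main@A [feat=A fix=B main=A]
After op 6 (commit): HEAD=main@C [feat=A fix=B main=C]
After op 7 (reset): HEAD=main@B [feat=A fix=B main=B]
After op 8 (branch): HEAD=main@B [exp=B feat=A fix=B main=B]
ancestors(A) = {A}; B in? no
ancestors(B) = {A,B}; C in? no
ancestors(C) = {A,C}; B in? no
ancestors(A) = {A}; A in? yes
ancestors(C) = {A,C}; C in? yes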